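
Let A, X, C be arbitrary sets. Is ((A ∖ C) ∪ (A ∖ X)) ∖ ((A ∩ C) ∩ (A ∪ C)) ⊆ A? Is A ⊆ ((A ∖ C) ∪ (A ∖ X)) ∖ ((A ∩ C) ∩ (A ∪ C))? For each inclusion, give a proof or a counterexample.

(⟹) Let x ∈ ((A ∖ C) ∪ (A ∖ X)) ∖ ((A ∩ C) ∩ (A ∪ C)). Then either x ∈ A and x ∉ X, C; or x ∈ A ∩ X and x ∉ C. In each case x ∈ A, so ((A ∖ C) ∪ (A ∖ X)) ∖ ((A ∩ C) ∩ (A ∪ C)) ⊆ A.

(⟸) This inclusion fails. Take A = {1}, X = ∅, C = {1}; then 1 ∈ A but 1 ∉ ((A ∖ C) ∪ (A ∖ X)) ∖ ((A ∩ C) ∩ (A ∪ C)).

The sets are not equal: only the forward inclusion holds.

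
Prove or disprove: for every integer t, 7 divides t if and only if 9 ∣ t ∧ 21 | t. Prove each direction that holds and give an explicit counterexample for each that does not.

Not equivalent: only (⇐) holds.

(⇒) This fails: take t = 7. Certainly 7 ∣ 7, but 9 ∤ 7.

(⇐) Suppose 9 ∣ t and 21 ∣ t. Any common multiple of 9 and 21 is a multiple of their lcm; here lcm(9, 21) = 9·21/gcd(9, 21) = 189/3 = 63, so 63 ∣ t. Since 7 ∣ 63, it follows that 7 ∣ t.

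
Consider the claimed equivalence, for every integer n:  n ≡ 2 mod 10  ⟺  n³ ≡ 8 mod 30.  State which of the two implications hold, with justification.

(⇒) fails; (⇐) holds.

Converse. The residues r modulo 30 with r³ ≡ 8 (mod 30) are exactly {2}, and each is ≡ 2 (mod 10).

Forward direction. This fails: take n = 12. Then 12 ≡ 2 (mod 10), but 12³ = 1728 ≡ 18 (mod 30), not 8.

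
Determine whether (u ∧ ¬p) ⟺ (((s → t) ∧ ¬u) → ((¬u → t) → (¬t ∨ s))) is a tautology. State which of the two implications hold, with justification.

(⇒) Assume the antecedent. If s is true, the consequent reduces to true regardless of the other variables. If s is false, the antecedent forces (s = F, t = F, p = F, u = T) or (s = F, t = T, p = F, u = T), and the consequent holds there. Either way the consequent holds.

(⇐) This fails. Under s = F, t = F, p = F, u = F, the left side is false but the right side is true.

Only the forward implication holds.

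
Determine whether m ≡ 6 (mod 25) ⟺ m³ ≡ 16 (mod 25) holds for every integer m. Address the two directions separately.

[⇒] Suppose m ≡ 6 (mod 25). Write m = 25j + 6. Then (25j + 6)³ = 15625j³ + 11250j² + 2700j + 216 = 25(625j³ + 450j² + 108j + 8) + 16, so m³ ≡ 16 (mod 25).

[⇐] Conversely, suppose m³ ≡ 16 (mod 25). The only residue r in {0, …, 24} with r³ ≡ 16 (mod 25) is r = 6, so m ≡ 6 (mod 25).

Both implications hold.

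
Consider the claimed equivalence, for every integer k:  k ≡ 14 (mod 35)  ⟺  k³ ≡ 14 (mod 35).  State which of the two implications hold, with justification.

Both directions hold.

(⇐) Suppose k³ ≡ 14 (mod 35). The only residue r in {0, …, 34} with r³ ≡ 14 (mod 35) is r = 14, so k ≡ 14 (mod 35).

(⇒) Suppose k ≡ 14 (mod 35). Write k = 35j + 14. Then (35j + 14)³ = 42875j³ + 51450j² + 20580j + 2744 = 35(1225j³ + 1470j² + 588j + 78) + 14, so k³ ≡ 14 (mod 35).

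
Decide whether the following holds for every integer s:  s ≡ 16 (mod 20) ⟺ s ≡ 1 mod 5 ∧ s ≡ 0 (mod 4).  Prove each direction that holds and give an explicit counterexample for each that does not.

Equivalent; both directions hold.

(⇒) Suppose s ≡ 16 (mod 20); write s = 20j + 16. Since 5 ∣ 20, reducing mod 5 gives s ≡ 16 ≡ 1 (mod 5); since 4 ∣ 20, reducing mod 4 gives s ≡ 16 ≡ 0 (mod 4).

(⇐) Conversely, if s ≡ 1 (mod 5) and s ≡ 0 (mod 4), then by the Chinese remainder theorem s ≡ 16 (mod 20). This is exactly s ≡ 16 (mod 20).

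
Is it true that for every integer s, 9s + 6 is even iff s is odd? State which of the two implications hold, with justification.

Neither direction holds.

Forward direction. This fails: s = 4 gives 9s + 6 = 42, which is even, but 4 is even, not odd.

Converse. This also fails: s = 5 is odd, but 9s + 6 = 51 is odd, not even.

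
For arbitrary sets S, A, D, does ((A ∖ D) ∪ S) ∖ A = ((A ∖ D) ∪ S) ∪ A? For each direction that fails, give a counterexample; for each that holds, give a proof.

(⊆) Let x ∈ ((A ∖ D) ∪ S) ∖ A. Then either x ∈ S and x ∉ A, D; or x ∈ S ∩ D and x ∉ A. In each case x ∈ ((A ∖ D) ∪ S) ∪ A, so ((A ∖ D) ∪ S) ∖ A ⊆ ((A ∖ D) ∪ S) ∪ A.

(⊇) This inclusion fails. Take S = ∅, A = {1}, D = ∅; then 1 ∈ ((A ∖ D) ∪ S) ∪ A but 1 ∉ ((A ∖ D) ∪ S) ∖ A.

Only the forward inclusion holds.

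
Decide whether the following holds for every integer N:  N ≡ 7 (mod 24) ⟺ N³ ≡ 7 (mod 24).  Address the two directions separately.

(←) Suppose N³ ≡ 7 (mod 24). The only residue r in {0, …, 23} with r³ ≡ 7 (mod 24) is r = 7, so N ≡ 7 (mod 24).

(→) Suppose N ≡ 7 (mod 24). Write N = 24j + 7. Then (24j + 7)³ = 13824j³ + 12096j² + 3528j + 343 = 24(576j³ + 504j² + 147j + 14) + 7, so N³ ≡ 7 (mod 24).

The biconditional holds.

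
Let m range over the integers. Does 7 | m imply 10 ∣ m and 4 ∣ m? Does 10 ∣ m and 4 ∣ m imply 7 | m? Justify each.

(⟹) This fails: take m = 7. Certainly 7 ∣ 7, but 10 ∤ 7.

(⟸) This fails: take m = 20. Both 10 ∣ 20 and 4 ∣ 20, yet 20 is not a multiple of 7 (since 20 = 2·7 + 6), so 7 ∤ 20.

(⇒) fails and (⇐) fails.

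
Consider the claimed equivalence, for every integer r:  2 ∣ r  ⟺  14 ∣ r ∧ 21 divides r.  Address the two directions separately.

(⇒) This fails: take r = 2. Certainly 2 ∣ 2, but 14 ∤ 2.

(⇐) Suppose 14 ∣ r and 21 ∣ r. Any common multiple of 14 and 21 is a multiple of their lcm; here lcm(14, 21) = 14·21/gcd(14, 21) = 294/7 = 42, so 42 ∣ r. Since 2 ∣ 42, it follows that 2 ∣ r.

Only the reverse direction holds.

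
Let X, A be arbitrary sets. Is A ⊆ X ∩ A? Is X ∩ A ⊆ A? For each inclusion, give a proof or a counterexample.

(⟹) This inclusion fails. Take X = ∅, A = {1}; then 1 ∈ A but 1 ∉ X ∩ A.

(⟸) Let x ∈ X ∩ A. Then x ∈ X ∩ A, from which x ∈ A.

(⊆) fails; (⊇) holds.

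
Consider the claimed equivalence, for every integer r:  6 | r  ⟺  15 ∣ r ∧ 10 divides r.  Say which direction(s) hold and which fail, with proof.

[⇒] This fails: take r = 6. Certainly 6 ∣ 6, but 15 ∤ 6.

[⇐] Suppose 15 ∣ r and 10 ∣ r. Any common multiple of 15 and 10 is a multiple of their lcm; here lcm(15, 10) = 15·10/gcd(15, 10) = 150/5 = 30, so 30 ∣ r. Since 6 ∣ 30, it follows that 6 ∣ r.

(⇒) fails; (⇐) holds.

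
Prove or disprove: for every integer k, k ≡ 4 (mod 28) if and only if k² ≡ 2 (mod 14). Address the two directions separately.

(⇒) holds; (⇐) fails.

(⇒) Suppose k ≡ 4 (mod 28). Then k² ≡ 4² = 16 (mod 28), and since 14 ∣ 28, also k² ≡ 2 (mod 14).

(⇐) This fails: take k = 10. Then 10² = 100 ≡ 2 (mod 14), yet 10 ≡ 10 (mod 28), not 4.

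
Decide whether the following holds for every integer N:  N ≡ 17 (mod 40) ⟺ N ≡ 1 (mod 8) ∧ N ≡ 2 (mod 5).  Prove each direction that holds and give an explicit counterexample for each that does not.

(→) Suppose N ≡ 17 (mod 40); write N = 40j + 17. Since 8 ∣ 40, reducing mod 8 gives N ≡ 17 ≡ 1 (mod 8); since 5 ∣ 40, reducing mod 5 gives N ≡ 17 ≡ 2 (mod 5).

(←) Conversely, if N ≡ 1 (mod 8) and N ≡ 2 (mod 5), then by the Chinese remainder theorem N ≡ 17 (mod 40). This is exactly N ≡ 17 (mod 40).

Both directions hold.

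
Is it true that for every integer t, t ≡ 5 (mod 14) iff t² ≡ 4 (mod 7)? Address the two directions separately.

[⇒] Suppose t ≡ 5 (mod 14). Then t² ≡ 5² = 25 (mod 14), and since 7 ∣ 14, also t² ≡ 4 (mod 7).

[⇐] This fails: take t = 2. Then 2² = 4 ≡ 4 (mod 7), yet 2 ≡ 2 (mod 14), not 5.

Only the forward direction holds.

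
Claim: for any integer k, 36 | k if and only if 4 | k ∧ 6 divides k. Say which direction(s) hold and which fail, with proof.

Only the forward direction holds.

[⇒] If 36 ∣ k, write k = 36q. Since 36 = 9·4, k = 4·(9q), so 4 ∣ k; and since 36 = 6·6, k = 6·(6q), so 6 ∣ k.

[⇐] This fails: take k = 12. Both 4 ∣ 12 and 6 ∣ 12, yet 12 is not a multiple of 36 (since 12 = 0·36 + 12), so 36 ∤ 12.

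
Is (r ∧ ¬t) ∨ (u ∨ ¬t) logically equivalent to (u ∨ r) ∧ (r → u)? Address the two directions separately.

The forward direction fails; the converse holds.

(⟹) This fails. Under u = F, r = F, t = F, the left side is true but the right side is false.

(⟸) Assume the antecedent. If u is true, (r ∧ ¬t) ∨ (u ∨ ¬t) reduces to true regardless of the other variables. If u is false, the antecedent cannot hold. Either way (r ∧ ¬t) ∨ (u ∨ ¬t) holds.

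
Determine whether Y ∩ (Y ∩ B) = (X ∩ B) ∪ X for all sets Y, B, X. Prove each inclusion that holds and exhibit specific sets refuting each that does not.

(⊆) This inclusion fails. Take Y = {1}, B = {1}, X = ∅; then 1 ∈ Y ∩ (Y ∩ B) but 1 ∉ (X ∩ B) ∪ X.

(⊇) This inclusion fails. Take Y = ∅, B = ∅, X = {1}; then 1 ∈ (X ∩ B) ∪ X but 1 ∉ Y ∩ (Y ∩ B).

(⊆) fails and (⊇) fails.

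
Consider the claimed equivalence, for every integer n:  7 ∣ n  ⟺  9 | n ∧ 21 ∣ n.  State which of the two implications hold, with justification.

Not equivalent: only (⇐) holds.

[⇒] This fails: take n = 7. Certainly 7 ∣ 7, but 9 ∤ 7.

[⇐] Suppose 9 ∣ n and 21 ∣ n. Any common multiple of 9 and 21 is a multiple of their lcm; here lcm(9, 21) = 9·21/gcd(9, 21) = 189/3 = 63, so 63 ∣ n. Since 7 ∣ 63, it follows that 7 ∣ n.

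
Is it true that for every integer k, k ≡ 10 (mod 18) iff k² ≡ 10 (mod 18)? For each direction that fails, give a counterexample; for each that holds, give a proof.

(⇒) holds; (⇐) fails.

[⇒] Suppose k ≡ 10 (mod 18). Write k = 18j + 10. Then (18j + 10)² = 324j² + 360j + 100 = 18(18j² + 20j + 5) + 10, so k² ≡ 10 (mod 18).

[⇐] This fails: take k = 8. Then 8² = 64 ≡ 10 (mod 18), yet 8 ≡ 8 (mod 18), not 10.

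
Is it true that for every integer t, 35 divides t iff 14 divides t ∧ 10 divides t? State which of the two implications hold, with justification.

[⇒] This fails: take t = 35. Certainly 35 ∣ 35, but 14 ∤ 35.

[⇐] Suppose 14 ∣ t and 10 ∣ t. Any common multiple of 14 and 10 is a multiple of their lcm; here lcm(14, 10) = 14·10/gcd(14, 10) = 140/2 = 70, so 70 ∣ t. Since 35 ∣ 70, it follows that 35 ∣ t.

Only the converse holds.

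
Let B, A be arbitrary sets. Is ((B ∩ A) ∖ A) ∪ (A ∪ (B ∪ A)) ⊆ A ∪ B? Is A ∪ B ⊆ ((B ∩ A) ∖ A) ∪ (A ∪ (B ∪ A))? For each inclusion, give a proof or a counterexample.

The two sets are equal.

(⊆) Let x ∈ ((B ∩ A) ∖ A) ∪ (A ∪ (B ∪ A)). Then either x ∈ B and x ∉ A; or x ∈ A and x ∉ B; or x ∈ B ∩ A. In each case x ∈ A ∪ B, so ((B ∩ A) ∖ A) ∪ (A ∪ (B ∪ A)) ⊆ A ∪ B.

(⊇) Let x ∈ A ∪ B. Then either x ∈ B and x ∉ A; or x ∈ A and x ∉ B; or x ∈ B ∩ A. In each case x ∈ ((B ∩ A) ∖ A) ∪ (A ∪ (B ∪ A)), so A ∪ B ⊆ ((B ∩ A) ∖ A) ∪ (A ∪ (B ∪ A)).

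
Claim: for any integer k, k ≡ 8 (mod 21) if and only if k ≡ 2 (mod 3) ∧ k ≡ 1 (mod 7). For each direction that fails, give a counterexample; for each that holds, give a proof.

[⇒] Suppose k ≡ 8 (mod 21); write k = 21j + 8. Since 3 ∣ 21, reducing mod 3 gives k ≡ 8 ≡ 2 (mod 3); since 7 ∣ 21, reducing mod 7 gives k ≡ 8 ≡ 1 (mod 7).

[⇐] Conversely, if k ≡ 2 (mod 3) and k ≡ 1 (mod 7), then by the Chinese remainder theorem k ≡ 8 (mod 21). This is exactly k ≡ 8 (mod 21).

The biconditional holds.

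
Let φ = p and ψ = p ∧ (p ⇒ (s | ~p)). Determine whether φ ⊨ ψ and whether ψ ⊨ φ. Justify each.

[⇒] This fails. Under s = F, p = T, the left side is true but the right side is false.

[⇐] Assume the antecedent. If s is true, the antecedent forces (s = T, p = T), and p holds there. If s is false, the antecedent cannot hold. Either way p holds.

(⇒) fails; (⇐) holds.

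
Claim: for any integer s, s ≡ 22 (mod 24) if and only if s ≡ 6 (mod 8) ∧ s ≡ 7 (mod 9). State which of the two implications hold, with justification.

Not equivalent: only (⇐) holds.

(⇒) This fails: s = 46 gives 46 ≡ 22 (mod 24) but 46 ≡ 1 (mod 9), so the conjunction on the right does not hold.

(⇐) Conversely, if s ≡ 6 (mod 8) and s ≡ 7 (mod 9), then by the Chinese remainder theorem s ≡ 70 (mod 72). Since 70 ≡ 22 (mod 24) and 24 ∣ 72, we get s ≡ 22 (mod 24).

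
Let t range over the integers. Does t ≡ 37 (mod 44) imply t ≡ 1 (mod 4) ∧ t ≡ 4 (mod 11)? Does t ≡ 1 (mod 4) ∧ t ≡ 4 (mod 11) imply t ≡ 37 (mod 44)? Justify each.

Both implications hold.

[⇒] Suppose t ≡ 37 (mod 44); write t = 44j + 37. Since 4 ∣ 44, reducing mod 4 gives t ≡ 37 ≡ 1 (mod 4); since 11 ∣ 44, reducing mod 11 gives t ≡ 37 ≡ 4 (mod 11).

[⇐] Conversely, if t ≡ 1 (mod 4) and t ≡ 4 (mod 11), then by the Chinese remainder theorem t ≡ 37 (mod 44). This is exactly t ≡ 37 (mod 44).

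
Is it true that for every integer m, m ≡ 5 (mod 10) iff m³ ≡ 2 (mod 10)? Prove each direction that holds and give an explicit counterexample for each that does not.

Neither direction holds.

(⇒) This fails: take m = 5. Then 5 ≡ 5 (mod 10), but 5³ = 125 ≡ 5 (mod 10), not 2.

(⇐) This fails: take m = 8. Then 8³ = 512 ≡ 2 (mod 10), yet 8 ≡ 8 (mod 10), not 5.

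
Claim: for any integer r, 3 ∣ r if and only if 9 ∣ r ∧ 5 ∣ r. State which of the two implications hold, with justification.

Only the converse holds.

(⇒) This fails: take r = 3. Certainly 3 ∣ 3, but 9 ∤ 3.

(⇐) Suppose 9 ∣ r and 5 ∣ r. Any common multiple of 9 and 5 is a multiple of their lcm; here gcd(9, 5) = 1, so lcm(9, 5) = 9·5 = 45, so 45 ∣ r. Since 3 ∣ 45, it follows that 3 ∣ r.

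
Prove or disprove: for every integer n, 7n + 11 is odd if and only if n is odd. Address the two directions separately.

(⇒) This fails: n = 4 gives 7n + 11 = 39, which is odd, but 4 is even, not odd.

(⇐) This also fails: n = 1 is odd, but 7n + 11 = 18 is even, not odd.

Both directions fail.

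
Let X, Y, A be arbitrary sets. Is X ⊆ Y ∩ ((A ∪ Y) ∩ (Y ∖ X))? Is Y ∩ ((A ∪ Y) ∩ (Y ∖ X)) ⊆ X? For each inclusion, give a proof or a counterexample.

Forward inclusion. This inclusion fails. Take X = {1}, Y = ∅, A = ∅; then 1 ∈ X but 1 ∉ Y ∩ ((A ∪ Y) ∩ (Y ∖ X)).

Reverse inclusion. This inclusion fails. Take X = ∅, Y = {1}, A = ∅; then 1 ∈ Y ∩ ((A ∪ Y) ∩ (Y ∖ X)) but 1 ∉ X.

Both inclusions fail.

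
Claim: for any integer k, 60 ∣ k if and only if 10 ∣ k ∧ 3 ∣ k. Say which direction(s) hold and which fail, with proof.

Only the forward implication holds.

Forward direction. If 60 ∣ k, write k = 60q. Since 60 = 6·10, k = 10·(6q), so 10 ∣ k; and since 60 = 20·3, k = 3·(20q), so 3 ∣ k.

Converse. This fails: take k = 30. Both 10 ∣ 30 and 3 ∣ 30, yet 30 is not a multiple of 60 (since 30 = 0·60 + 30), so 60 ∤ 30.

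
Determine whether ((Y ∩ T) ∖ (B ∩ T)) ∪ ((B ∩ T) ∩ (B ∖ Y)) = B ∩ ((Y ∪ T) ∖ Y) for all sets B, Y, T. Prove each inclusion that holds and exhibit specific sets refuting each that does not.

Only the reverse inclusion holds.

(⟹) This inclusion fails. Take B = ∅, Y = {1}, T = {1}; then 1 ∈ ((Y ∩ T) ∖ (B ∩ T)) ∪ ((B ∩ T) ∩ (B ∖ Y)) but 1 ∉ B ∩ ((Y ∪ T) ∖ Y).

(⟸) Let x ∈ B ∩ ((Y ∪ T) ∖ Y). Then x ∈ B ∩ T and x ∉ Y, from which x ∈ ((Y ∩ T) ∖ (B ∩ T)) ∪ ((B ∩ T) ∩ (B ∖ Y)).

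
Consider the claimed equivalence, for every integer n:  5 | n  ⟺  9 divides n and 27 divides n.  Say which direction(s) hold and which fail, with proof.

Neither implication holds.

[⇒] This fails: take n = 5. Certainly 5 ∣ 5, but 9 ∤ 5.

[⇐] This fails: take n = 27. Both 9 ∣ 27 and 27 ∣ 27, yet 27 is not a multiple of 5 (since 27 = 5·5 + 2), so 5 ∤ 27.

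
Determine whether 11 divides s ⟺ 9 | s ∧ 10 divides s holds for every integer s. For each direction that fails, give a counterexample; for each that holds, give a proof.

(⇒) fails and (⇐) fails.

Forward direction. This fails: take s = 11. Certainly 11 ∣ 11, but 9 ∤ 11.

Converse. This fails: take s = 90. Both 9 ∣ 90 and 10 ∣ 90, yet 90 is not a multiple of 11 (since 90 = 8·11 + 2), so 11 ∤ 90.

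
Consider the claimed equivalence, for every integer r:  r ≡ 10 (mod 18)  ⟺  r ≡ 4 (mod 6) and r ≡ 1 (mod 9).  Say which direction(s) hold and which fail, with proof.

(⇒) Suppose r ≡ 10 (mod 18); write r = 18j + 10. Since 6 ∣ 18, reducing mod 6 gives r ≡ 10 ≡ 4 (mod 6); since 9 ∣ 18, reducing mod 9 gives r ≡ 10 ≡ 1 (mod 9).

(⇐) Conversely, if r ≡ 4 (mod 6) and r ≡ 1 (mod 9), then by the Chinese remainder theorem r ≡ 10 (mod 18). This is exactly r ≡ 10 (mod 18).

Both directions hold; the statement is true.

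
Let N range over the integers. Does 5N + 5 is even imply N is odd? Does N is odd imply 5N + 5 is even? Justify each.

[⇐] Suppose N is odd; write N = 2j + 1. Then 5N + 5 = 5·(2j + 1) + 5 = 2·5j + 10, which is even.

[⇒] Suppose 5N + 5 is even. Since 5 is odd, 5N and N have the same parity, so 5N + 5 ≡ N + 5 (mod 2). As 5 is odd, 5N + 5 is even exactly when N is odd. Thus N is odd.

The biconditional holds.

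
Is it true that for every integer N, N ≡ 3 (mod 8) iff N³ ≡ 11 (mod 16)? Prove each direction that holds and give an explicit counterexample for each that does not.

(⟹) This fails: take N = 11. Then 11 ≡ 3 (mod 8), but 11³ = 1331 ≡ 3 (mod 16), not 11.

(⟸) Conversely, the residues r modulo 16 with r³ ≡ 11 (mod 16) are exactly {3}, and each is ≡ 3 (mod 8).

Not equivalent: only (⇐) holds.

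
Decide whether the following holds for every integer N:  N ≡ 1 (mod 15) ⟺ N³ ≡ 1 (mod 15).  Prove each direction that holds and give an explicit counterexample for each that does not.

(→) Suppose N ≡ 1 (mod 15). Write N = 15j + 1. Then (15j + 1)³ = 3375j³ + 675j² + 45j + 1 = 15(225j³ + 45j² + 3j) + 1, so N³ ≡ 1 (mod 15).

(←) Conversely, suppose N³ ≡ 1 (mod 15). The only residue r in {0, …, 14} with r³ ≡ 1 (mod 15) is r = 1, so N ≡ 1 (mod 15).

Both implications hold.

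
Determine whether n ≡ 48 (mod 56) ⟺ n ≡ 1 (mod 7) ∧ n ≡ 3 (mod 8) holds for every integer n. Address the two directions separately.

(⇒) fails and (⇐) fails.

[⇒] This fails: n = 48 gives 48 ≡ 48 (mod 56) but 48 ≡ 6 (mod 7), so the conjunction on the right does not hold.

[⇐] This fails: n = 43 satisfies both congruences on the right (43 ≡ 1 mod 7 and 43 ≡ 3 mod 8) yet 43 ≡ 43 (mod 56), not 48.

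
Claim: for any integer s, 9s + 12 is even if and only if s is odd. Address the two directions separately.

[⇒] This fails: s = 0 gives 9s + 12 = 12, which is even, but 0 is even, not odd.

[⇐] This also fails: s = 5 is odd, but 9s + 12 = 57 is odd, not even.

(⇒) fails and (⇐) fails.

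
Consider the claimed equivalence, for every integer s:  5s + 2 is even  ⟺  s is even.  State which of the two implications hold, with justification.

(⇒) Suppose 5s + 2 is even. Since 5 is odd, 5s and s have the same parity, so 5s + 2 ≡ s + 2 (mod 2). As 2 is even, 5s + 2 is even exactly when s is even. Thus s is even.

(⇐) Conversely, suppose s is even; write s = 2j. Then 5s + 2 = 5·(2j) + 2 = 2·5j + 2, which is even.

Equivalent; both directions hold.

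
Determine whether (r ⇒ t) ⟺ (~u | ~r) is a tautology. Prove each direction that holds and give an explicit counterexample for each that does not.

Neither direction holds.

Forward direction. This fails. Under u = T, t = T, r = T, the left side is true but the right side is false.

Converse. This fails. Under u = F, t = F, r = T, the left side is false but the right side is true.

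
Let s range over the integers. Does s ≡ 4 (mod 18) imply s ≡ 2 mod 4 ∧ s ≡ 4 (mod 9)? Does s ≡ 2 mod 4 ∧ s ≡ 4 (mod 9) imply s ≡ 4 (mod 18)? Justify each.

Only the converse holds.

Forward direction. This fails: s = 4 gives 4 ≡ 4 (mod 18) but 4 ≡ 0 (mod 4), so the conjunction on the right does not hold.

Converse. If s ≡ 2 (mod 4) and s ≡ 4 (mod 9), then by the Chinese remainder theorem s ≡ 22 (mod 36). Since 22 ≡ 4 (mod 18) and 18 ∣ 36, we get s ≡ 4 (mod 18).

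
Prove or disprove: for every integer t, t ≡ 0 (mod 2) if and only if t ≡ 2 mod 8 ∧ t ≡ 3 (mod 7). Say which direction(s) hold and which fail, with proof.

Not equivalent: only (⇐) holds.

(⇐) If t ≡ 2 (mod 8) and t ≡ 3 (mod 7), then by the Chinese remainder theorem t ≡ 10 (mod 56). Since 10 ≡ 0 (mod 2) and 2 ∣ 56, we get t ≡ 0 (mod 2).

(⇒) This fails: t = 0 gives 0 ≡ 0 (mod 2) but 0 ≡ 0 (mod 8), so the conjunction on the right does not hold.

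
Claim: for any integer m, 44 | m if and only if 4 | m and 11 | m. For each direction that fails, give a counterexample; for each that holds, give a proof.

(⟸) Suppose 4 ∣ m and 11 ∣ m. Any common multiple of 4 and 11 is a multiple of their lcm; here gcd(4, 11) = 1, so lcm(4, 11) = 4·11 = 44, so 44 ∣ m.

(⟹) If 44 ∣ m, write m = 44q. Since 44 = 11·4, m = 4·(11q), so 4 ∣ m; and since 44 = 4·11, m = 11·(4q), so 11 ∣ m.

Both directions hold.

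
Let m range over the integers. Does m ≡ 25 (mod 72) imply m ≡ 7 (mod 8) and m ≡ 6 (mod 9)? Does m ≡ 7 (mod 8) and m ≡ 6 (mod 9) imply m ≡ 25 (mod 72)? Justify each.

Neither direction holds.

(→) This fails: m = 25 gives 25 ≡ 25 (mod 72) but 25 ≡ 1 (mod 8), so the conjunction on the right does not hold.

(←) This fails: m = 15 satisfies both congruences on the right (15 ≡ 7 mod 8 and 15 ≡ 6 mod 9) yet 15 ≡ 15 (mod 72), not 25.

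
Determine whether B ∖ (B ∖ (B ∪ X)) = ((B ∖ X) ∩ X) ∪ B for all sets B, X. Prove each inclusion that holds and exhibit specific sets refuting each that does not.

(⟹) Let x ∈ B ∖ (B ∖ (B ∪ X)). Then either x ∈ B and x ∉ X; or x ∈ B ∩ X. In each case x ∈ ((B ∖ X) ∩ X) ∪ B, so B ∖ (B ∖ (B ∪ X)) ⊆ ((B ∖ X) ∩ X) ∪ B.

(⟸) Let x ∈ ((B ∖ X) ∩ X) ∪ B. Then either x ∈ B and x ∉ X; or x ∈ B ∩ X. In each case x ∈ B ∖ (B ∖ (B ∪ X)), so ((B ∖ X) ∩ X) ∪ B ⊆ B ∖ (B ∖ (B ∪ X)).

The two sets are equal.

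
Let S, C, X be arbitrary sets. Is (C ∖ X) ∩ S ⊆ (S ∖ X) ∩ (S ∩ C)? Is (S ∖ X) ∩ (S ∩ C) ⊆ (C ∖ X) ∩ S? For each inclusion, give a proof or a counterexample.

(⟹) Let x ∈ (C ∖ X) ∩ S. Then x ∈ S ∩ C and x ∉ X, from which x ∈ (S ∖ X) ∩ (S ∩ C).

(⟸) Let x ∈ (S ∖ X) ∩ (S ∩ C). Then x ∈ S ∩ C and x ∉ X, from which x ∈ (C ∖ X) ∩ S.

The two sets are equal.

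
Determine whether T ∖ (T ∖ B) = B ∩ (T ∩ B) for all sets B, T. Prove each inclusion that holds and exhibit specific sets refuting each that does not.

The two sets are equal.

Forward inclusion. Let x ∈ T ∖ (T ∖ B). Then x ∈ B ∩ T, from which x ∈ B ∩ (T ∩ B).

Reverse inclusion. Let x ∈ B ∩ (T ∩ B). Then x ∈ B ∩ T, from which x ∈ T ∖ (T ∖ B).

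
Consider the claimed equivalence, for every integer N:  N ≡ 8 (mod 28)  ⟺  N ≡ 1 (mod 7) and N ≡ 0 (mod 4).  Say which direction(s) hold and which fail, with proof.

[⇐] If N ≡ 1 (mod 7) and N ≡ 0 (mod 4), then by the Chinese remainder theorem N ≡ 8 (mod 28). This is exactly N ≡ 8 (mod 28).

[⇒] Suppose N ≡ 8 (mod 28); write N = 28j + 8. Since 7 ∣ 28, reducing mod 7 gives N ≡ 8 ≡ 1 (mod 7); since 4 ∣ 28, reducing mod 4 gives N ≡ 8 ≡ 0 (mod 4).

The biconditional holds.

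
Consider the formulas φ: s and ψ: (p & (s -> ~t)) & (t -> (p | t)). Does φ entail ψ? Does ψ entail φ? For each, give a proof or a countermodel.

Both directions fail.

(⇒) This fails. Under s = T, p = F, t = F, the left side is true but the right side is false.

(⇐) This fails. Under s = F, p = T, t = F, the left side is false but the right side is true.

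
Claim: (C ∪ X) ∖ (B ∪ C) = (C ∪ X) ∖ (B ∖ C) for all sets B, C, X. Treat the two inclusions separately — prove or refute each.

Only the forward inclusion holds.

(⟹) Let x ∈ (C ∪ X) ∖ (B ∪ C). Then x ∈ X and x ∉ B, C, from which x ∈ (C ∪ X) ∖ (B ∖ C).

(⟸) This inclusion fails. Take B = ∅, C = {1}, X = ∅; then 1 ∈ (C ∪ X) ∖ (B ∖ C) but 1 ∉ (C ∪ X) ∖ (B ∪ C).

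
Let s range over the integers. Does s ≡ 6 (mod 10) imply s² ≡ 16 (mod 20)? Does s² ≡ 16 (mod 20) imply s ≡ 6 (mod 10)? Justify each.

[⇒] Suppose s ≡ 6 (mod 10). Working modulo 20, s ∈ {6, 16}; for each such r, r² ≡ 16 (mod 20).

[⇐] This fails: take s = 4. Then 4² = 16 ≡ 16 (mod 20), yet 4 ≡ 4 (mod 10), not 6.

Not equivalent: only (⇒) holds.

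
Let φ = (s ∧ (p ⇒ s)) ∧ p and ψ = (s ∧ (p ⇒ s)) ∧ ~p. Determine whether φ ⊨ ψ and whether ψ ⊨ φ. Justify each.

Forward direction. This fails. Under s = T, p = T, the left side is true but the right side is false.

Converse. This fails. Under s = T, p = F, the left side is false but the right side is true.

Neither implication holds.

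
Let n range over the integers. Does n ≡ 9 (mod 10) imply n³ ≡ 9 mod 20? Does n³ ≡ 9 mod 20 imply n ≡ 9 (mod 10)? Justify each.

Converse. The residues r modulo 20 with r³ ≡ 9 (mod 20) are exactly {9}, and each is ≡ 9 (mod 10).

Forward direction. This fails: take n = 19. Then 19 ≡ 9 (mod 10), but 19³ = 6859 ≡ 19 (mod 20), not 9.

(⇒) fails; (⇐) holds.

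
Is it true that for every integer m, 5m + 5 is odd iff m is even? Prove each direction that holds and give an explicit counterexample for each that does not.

[⇒] Suppose 5m + 5 is odd. Since 5 is odd, 5m and m have the same parity, so 5m + 5 ≡ m + 5 (mod 2). As 5 is odd, 5m + 5 is odd exactly when m is even. Thus m is even.

[⇐] Conversely, suppose m is even; write m = 2j. Then 5m + 5 = 5·(2j) + 5 = 2·5j + 5, which is odd.

Both implications hold.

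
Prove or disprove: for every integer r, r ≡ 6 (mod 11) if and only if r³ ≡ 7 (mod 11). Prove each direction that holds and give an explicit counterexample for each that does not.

Both directions hold.

(⟸) Suppose r³ ≡ 7 (mod 11). The only residue r in {0, …, 10} with r³ ≡ 7 (mod 11) is r = 6, so r ≡ 6 (mod 11).

(⟹) Suppose r ≡ 6 (mod 11). Write r = 11j + 6. Then (11j + 6)³ = 1331j³ + 2178j² + 1188j + 216 = 11(121j³ + 198j² + 108j + 19) + 7, so r³ ≡ 7 (mod 11).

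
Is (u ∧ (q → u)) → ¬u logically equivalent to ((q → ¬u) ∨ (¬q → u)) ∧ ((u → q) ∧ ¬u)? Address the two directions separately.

Both directions hold; the statement is true.

(⇒) Assume the antecedent. If q is true, the antecedent forces (q = T, u = F), and the consequent holds there. If q is false, the antecedent forces (q = F, u = F), and the consequent holds there. Either way the consequent holds.

(⇐) Assume the antecedent. If q is true, the antecedent forces (q = T, u = F), and (u ∧ (q → u)) → ¬u holds there. If q is false, the antecedent forces (q = F, u = F), and (u ∧ (q → u)) → ¬u holds there. Either way (u ∧ (q → u)) → ¬u holds.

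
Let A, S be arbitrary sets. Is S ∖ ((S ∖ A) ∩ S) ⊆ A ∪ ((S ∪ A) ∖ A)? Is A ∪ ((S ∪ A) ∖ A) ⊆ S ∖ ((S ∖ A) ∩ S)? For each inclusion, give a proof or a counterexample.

(⊆) Let x ∈ S ∖ ((S ∖ A) ∩ S). Then x ∈ A ∩ S, from which x ∈ A ∪ ((S ∪ A) ∖ A).

(⊇) This inclusion fails. Take A = {1}, S = ∅; then 1 ∈ A ∪ ((S ∪ A) ∖ A) but 1 ∉ S ∖ ((S ∖ A) ∩ S).

(⊆) holds; (⊇) fails.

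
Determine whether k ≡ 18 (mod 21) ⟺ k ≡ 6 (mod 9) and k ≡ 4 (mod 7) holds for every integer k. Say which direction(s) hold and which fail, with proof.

[⇒] This fails: k = 18 gives 18 ≡ 18 (mod 21) but 18 ≡ 0 (mod 9), so the conjunction on the right does not hold.

[⇐] Conversely, if k ≡ 6 (mod 9) and k ≡ 4 (mod 7), then by the Chinese remainder theorem k ≡ 60 (mod 63). Since 60 ≡ 18 (mod 21) and 21 ∣ 63, we get k ≡ 18 (mod 21).

Only the reverse direction holds.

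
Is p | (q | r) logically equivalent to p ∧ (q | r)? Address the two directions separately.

(→) This fails. Under q = T, p = F, r = F, the left side is true but the right side is false.

(←) Assume the antecedent. If q is true, p | (q | r) reduces to true regardless of the other variables. If q is false, the antecedent forces (q = F, p = T, r = T), and p | (q | r) holds there. Either way p | (q | r) holds.

Not equivalent: only (⇐) holds.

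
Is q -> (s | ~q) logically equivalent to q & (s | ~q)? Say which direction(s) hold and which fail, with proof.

(⇒) fails; (⇐) holds.

[⇒] This fails. Under s = F, q = F, the left side is true but the right side is false.

[⇐] Assume the antecedent. If s is true, q -> (s | ~q) reduces to true regardless of the other variables. If s is false, the antecedent cannot hold. Either way q -> (s | ~q) holds.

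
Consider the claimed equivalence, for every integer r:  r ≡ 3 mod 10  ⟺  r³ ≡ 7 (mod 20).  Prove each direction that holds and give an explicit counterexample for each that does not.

[⇐] The residues r modulo 20 with r³ ≡ 7 (mod 20) are exactly {3}, and each is ≡ 3 (mod 10).

[⇒] This fails: take r = 13. Then 13 ≡ 3 (mod 10), but 13³ = 2197 ≡ 17 (mod 20), not 7.

Only the converse holds.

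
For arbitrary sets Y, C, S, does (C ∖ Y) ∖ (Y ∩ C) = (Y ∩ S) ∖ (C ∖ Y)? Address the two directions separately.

Forward inclusion. This inclusion fails. Take Y = ∅, C = {1}, S = ∅; then 1 ∈ (C ∖ Y) ∖ (Y ∩ C) but 1 ∉ (Y ∩ S) ∖ (C ∖ Y).

Reverse inclusion. This inclusion fails. Take Y = {1}, C = ∅, S = {1}; then 1 ∈ (Y ∩ S) ∖ (C ∖ Y) but 1 ∉ (C ∖ Y) ∖ (Y ∩ C).

Both inclusions fail.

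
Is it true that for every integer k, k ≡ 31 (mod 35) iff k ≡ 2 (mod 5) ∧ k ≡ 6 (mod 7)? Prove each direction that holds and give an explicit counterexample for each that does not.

Forward direction. This fails: k = 31 gives 31 ≡ 31 (mod 35) but 31 ≡ 1 (mod 5), so the conjunction on the right does not hold.

Converse. This fails: k = 27 satisfies both congruences on the right (27 ≡ 2 mod 5 and 27 ≡ 6 mod 7) yet 27 ≡ 27 (mod 35), not 31.

Neither direction holds.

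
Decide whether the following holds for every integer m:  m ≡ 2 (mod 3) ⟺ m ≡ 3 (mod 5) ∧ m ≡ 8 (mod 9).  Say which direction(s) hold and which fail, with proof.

[⇒] This fails: m = 32 gives 32 ≡ 2 (mod 3) but 32 ≡ 2 (mod 5), so the conjunction on the right does not hold.

[⇐] Conversely, if m ≡ 3 (mod 5) and m ≡ 8 (mod 9), then by the Chinese remainder theorem m ≡ 8 (mod 45). Since 8 ≡ 2 (mod 3) and 3 ∣ 45, we get m ≡ 2 (mod 3).

Only the converse holds.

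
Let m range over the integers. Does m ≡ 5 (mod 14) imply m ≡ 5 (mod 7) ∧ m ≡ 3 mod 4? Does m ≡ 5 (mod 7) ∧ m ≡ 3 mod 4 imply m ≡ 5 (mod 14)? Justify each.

Converse. If m ≡ 5 (mod 7) and m ≡ 3 (mod 4), then by the Chinese remainder theorem m ≡ 19 (mod 28). Since 19 ≡ 5 (mod 14) and 14 ∣ 28, we get m ≡ 5 (mod 14).

Forward direction. This fails: m = 5 gives 5 ≡ 5 (mod 14) but 5 ≡ 1 (mod 4), so the conjunction on the right does not hold.

(⇒) fails; (⇐) holds.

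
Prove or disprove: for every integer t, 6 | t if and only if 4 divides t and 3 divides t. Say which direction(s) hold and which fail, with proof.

[⇒] This fails: take t = 6. Certainly 6 ∣ 6, but 4 ∤ 6.

[⇐] Suppose 4 ∣ t and 3 ∣ t. Any common multiple of 4 and 3 is a multiple of their lcm; here gcd(4, 3) = 1, so lcm(4, 3) = 4·3 = 12, so 12 ∣ t. Since 6 ∣ 12, it follows that 6 ∣ t.

Only the converse holds.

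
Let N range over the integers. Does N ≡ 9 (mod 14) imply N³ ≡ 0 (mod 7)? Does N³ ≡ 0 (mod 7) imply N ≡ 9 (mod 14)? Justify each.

(⇒) fails and (⇐) fails.

(⇒) This fails: take N = 9. Then 9 ≡ 9 (mod 14), but 9³ = 729 ≡ 1 (mod 7), not 0.

(⇐) This fails: take N = 0. Then 0³ = 0 ≡ 0 (mod 7), yet 0 ≡ 0 (mod 14), not 9.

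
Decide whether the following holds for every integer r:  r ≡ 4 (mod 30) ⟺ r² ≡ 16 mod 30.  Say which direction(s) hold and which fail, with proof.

(⟹) Suppose r ≡ 4 (mod 30). Write r = 30j + 4. Then (30j + 4)² = 900j² + 240j + 16 = 30(30j² + 8j) + 16, so r² ≡ 16 (mod 30).

(⟸) This fails: take r = 14. Then 14² = 196 ≡ 16 (mod 30), yet 14 ≡ 14 (mod 30), not 4.

Only the forward implication holds.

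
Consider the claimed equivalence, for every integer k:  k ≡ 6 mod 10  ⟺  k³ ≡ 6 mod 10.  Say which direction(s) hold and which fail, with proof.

(→) Suppose k ≡ 6 mod 10. Write k = 10j + 6. Then (10j + 6)³ = 1000j³ + 1800j² + 1080j + 216 = 10(100j³ + 180j² + 108j + 21) + 6, so k³ ≡ 6 (mod 10).

(←) For the converse, argue contrapositively. If k ≢ 6 (mod 10), then k is congruent to one of 0, 1, 2, 3, 4, 5, 7, 8, 9 modulo 10, and these give k³ ≡ 0, 1, 8, 7, 4, 5, 3, 2, 9 respectively — never 6.

The biconditional holds.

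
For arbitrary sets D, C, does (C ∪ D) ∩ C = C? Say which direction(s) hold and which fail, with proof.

Forward inclusion. Let x ∈ (C ∪ D) ∩ C. Then either x ∈ C and x ∉ D; or x ∈ D ∩ C. In each case x ∈ C, so (C ∪ D) ∩ C ⊆ C.

Reverse inclusion. Let x ∈ C. Then either x ∈ C and x ∉ D; or x ∈ D ∩ C. In each case x ∈ (C ∪ D) ∩ C, so C ⊆ (C ∪ D) ∩ C.

The two sets are equal.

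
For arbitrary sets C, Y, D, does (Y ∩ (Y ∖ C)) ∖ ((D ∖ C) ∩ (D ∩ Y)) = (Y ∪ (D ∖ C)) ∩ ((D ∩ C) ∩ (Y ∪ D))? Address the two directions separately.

Neither inclusion holds.

(⊆) This inclusion fails. Take C = ∅, Y = {1}, D = ∅; then 1 ∈ (Y ∩ (Y ∖ C)) ∖ ((D ∖ C) ∩ (D ∩ Y)) but 1 ∉ (Y ∪ (D ∖ C)) ∩ ((D ∩ C) ∩ (Y ∪ D)).

(⊇) This inclusion fails. Take C = {1}, Y = {1}, D = {1}; then 1 ∈ (Y ∪ (D ∖ C)) ∩ ((D ∩ C) ∩ (Y ∪ D)) but 1 ∉ (Y ∩ (Y ∖ C)) ∖ ((D ∖ C) ∩ (D ∩ Y)).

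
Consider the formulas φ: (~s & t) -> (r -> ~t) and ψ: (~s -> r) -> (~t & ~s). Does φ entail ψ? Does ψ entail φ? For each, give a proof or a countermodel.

(⟹) This fails. Under s = T, t = F, r = F, the left side is true but the right side is false.

(⟸) Assume the antecedent. If t is true, the antecedent forces (s = F, t = T, r = F), and (~s & t) -> (r -> ~t) holds there. If t is false, (~s & t) -> (r -> ~t) reduces to true regardless of the other variables. Either way (~s & t) -> (r -> ~t) holds.

(⇒) fails; (⇐) holds.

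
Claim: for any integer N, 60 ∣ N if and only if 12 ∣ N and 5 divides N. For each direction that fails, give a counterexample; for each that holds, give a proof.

Both implications hold.

(⟹) If 60 ∣ N, write N = 60q. Since 60 = 5·12, N = 12·(5q), so 12 ∣ N; and since 60 = 12·5, N = 5·(12q), so 5 ∣ N.

(⟸) Suppose 12 ∣ N and 5 ∣ N. Any common multiple of 12 and 5 is a multiple of their lcm; here gcd(12, 5) = 1, so lcm(12, 5) = 12·5 = 60, so 60 ∣ N.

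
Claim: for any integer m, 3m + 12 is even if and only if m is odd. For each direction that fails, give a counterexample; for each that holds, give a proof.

(⇒) This fails: m = 6 gives 3m + 12 = 30, which is even, but 6 is even, not odd.

(⇐) This also fails: m = 1 is odd, but 3m + 12 = 15 is odd, not even.

(⇒) fails and (⇐) fails.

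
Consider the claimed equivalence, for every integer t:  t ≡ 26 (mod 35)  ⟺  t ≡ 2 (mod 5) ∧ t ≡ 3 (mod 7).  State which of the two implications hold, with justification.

(⇒) This fails: t = 26 gives 26 ≡ 26 (mod 35) but 26 ≡ 1 (mod 5), so the conjunction on the right does not hold.

(⇐) This fails: t = 17 satisfies both congruences on the right (17 ≡ 2 mod 5 and 17 ≡ 3 mod 7) yet 17 ≡ 17 (mod 35), not 26.

Neither direction holds.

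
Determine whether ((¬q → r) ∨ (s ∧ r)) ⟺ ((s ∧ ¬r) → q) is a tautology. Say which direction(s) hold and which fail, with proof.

(⇒) Assume the antecedent. If q is true, (s ∧ ¬r) → q reduces to true regardless of the other variables. If q is false, the antecedent forces (q = F, r = T, s = F) or (q = F, r = T, s = T), and (s ∧ ¬r) → q holds there. Either way (s ∧ ¬r) → q holds.

(⇐) This fails. Under q = F, r = F, s = F, the left side is false but the right side is true.

Only the forward implication holds.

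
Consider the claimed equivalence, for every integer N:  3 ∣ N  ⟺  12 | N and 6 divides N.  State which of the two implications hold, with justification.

[⇒] This fails: take N = 3. Certainly 3 ∣ 3, but 12 ∤ 3.

[⇐] Suppose 12 ∣ N and 6 ∣ N. Any common multiple of 12 and 6 is a multiple of their lcm; here lcm(12, 6) = 12·6/gcd(12, 6) = 72/6 = 12, so 12 ∣ N. Since 3 ∣ 12, it follows that 3 ∣ N.

The forward direction fails; the converse holds.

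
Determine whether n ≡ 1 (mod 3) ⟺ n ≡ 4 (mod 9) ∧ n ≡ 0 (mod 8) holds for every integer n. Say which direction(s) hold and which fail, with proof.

(→) This fails: n = 1 gives 1 ≡ 1 (mod 3) but 1 ≡ 1 (mod 9), so the conjunction on the right does not hold.

(←) Conversely, if n ≡ 4 (mod 9) and n ≡ 0 (mod 8), then by the Chinese remainder theorem n ≡ 40 (mod 72). Since 40 ≡ 1 (mod 3) and 3 ∣ 72, we get n ≡ 1 (mod 3).

Only the reverse direction holds.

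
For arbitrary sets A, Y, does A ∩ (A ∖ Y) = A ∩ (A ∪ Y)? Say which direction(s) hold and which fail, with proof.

(⊆) holds; (⊇) fails.

(⟹) Let x ∈ A ∩ (A ∖ Y). Then x ∈ A and x ∉ Y, from which x ∈ A ∩ (A ∪ Y).

(⟸) This inclusion fails. Take A = {1}, Y = {1}; then 1 ∈ A ∩ (A ∪ Y) but 1 ∉ A ∩ (A ∖ Y).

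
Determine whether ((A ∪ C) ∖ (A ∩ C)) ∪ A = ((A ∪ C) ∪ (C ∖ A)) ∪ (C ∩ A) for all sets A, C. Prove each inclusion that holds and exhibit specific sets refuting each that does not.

Reverse inclusion. Let x ∈ ((A ∪ C) ∪ (C ∖ A)) ∪ (C ∩ A). Then either x ∈ A and x ∉ C; or x ∈ C and x ∉ A; or x ∈ A ∩ C. In each case x ∈ ((A ∪ C) ∖ (A ∩ C)) ∪ A, so ((A ∪ C) ∪ (C ∖ A)) ∪ (C ∩ A) ⊆ ((A ∪ C) ∖ (A ∩ C)) ∪ A.

Forward inclusion. Let x ∈ ((A ∪ C) ∖ (A ∩ C)) ∪ A. Then either x ∈ A and x ∉ C; or x ∈ C and x ∉ A; or x ∈ A ∩ C. In each case x ∈ ((A ∪ C) ∪ (C ∖ A)) ∪ (C ∩ A), so ((A ∪ C) ∖ (A ∩ C)) ∪ A ⊆ ((A ∪ C) ∪ (C ∖ A)) ∪ (C ∩ A).

The two sets are equal.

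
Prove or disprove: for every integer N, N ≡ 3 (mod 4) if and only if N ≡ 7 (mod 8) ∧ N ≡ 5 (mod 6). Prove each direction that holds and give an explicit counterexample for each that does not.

(⇒) fails; (⇐) holds.

(⟹) This fails: N = 3 gives 3 ≡ 3 (mod 4) but 3 ≡ 3 (mod 8), so the conjunction on the right does not hold.

(⟸) Conversely, if N ≡ 7 (mod 8) and N ≡ 5 (mod 6), then by the Chinese remainder theorem N ≡ 23 (mod 24). Since 23 ≡ 3 (mod 4) and 4 ∣ 24, we get N ≡ 3 (mod 4).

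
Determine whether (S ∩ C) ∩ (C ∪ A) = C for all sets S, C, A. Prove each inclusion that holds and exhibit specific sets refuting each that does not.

(⊆) Let x ∈ (S ∩ C) ∩ (C ∪ A). Then either x ∈ S ∩ C and x ∉ A; or x ∈ S ∩ C ∩ A. In each case x ∈ C, so (S ∩ C) ∩ (C ∪ A) ⊆ C.

(⊇) This inclusion fails. Take S = ∅, C = {1}, A = ∅; then 1 ∈ C but 1 ∉ (S ∩ C) ∩ (C ∪ A).

Only the forward inclusion holds.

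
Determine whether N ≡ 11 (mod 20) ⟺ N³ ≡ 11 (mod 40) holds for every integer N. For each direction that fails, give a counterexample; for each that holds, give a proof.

[⇒] This fails: take N = 31. Then 31 ≡ 11 (mod 20), but 31³ = 29791 ≡ 31 (mod 40), not 11.

[⇐] Conversely, the residues r modulo 40 with r³ ≡ 11 (mod 40) are exactly {11}, and each is ≡ 11 (mod 20).

The forward direction fails; the converse holds.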